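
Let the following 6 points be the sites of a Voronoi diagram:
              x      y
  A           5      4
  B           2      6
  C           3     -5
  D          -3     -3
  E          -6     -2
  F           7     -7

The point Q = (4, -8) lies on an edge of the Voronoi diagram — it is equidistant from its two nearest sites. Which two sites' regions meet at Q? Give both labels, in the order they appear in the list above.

C and F

Squared distances from Q to each site:
|QA|² = 1 + 144 = 145
|QB|² = 4 + 196 = 200
|QC|² = 1 + 9 = 10
|QD|² = 49 + 25 = 74
|QE|² = 100 + 36 = 136
|QF|² = 9 + 1 = 10
Q is equidistant from C and F (both at squared distance 10), and every other site is strictly farther — so Q lies on the C–F Voronoi edge.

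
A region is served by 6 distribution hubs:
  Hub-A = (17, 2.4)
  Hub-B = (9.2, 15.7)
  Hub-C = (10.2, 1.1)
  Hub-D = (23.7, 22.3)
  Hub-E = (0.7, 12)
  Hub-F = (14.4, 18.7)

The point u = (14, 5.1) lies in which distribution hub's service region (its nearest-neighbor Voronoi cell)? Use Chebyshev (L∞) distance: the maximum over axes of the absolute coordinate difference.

d(u, Hub-A) = max(3, 2.7) = 3
d(u, Hub-B) = max(4.8, 10.6) = 10.6
d(u, Hub-C) = max(3.8, 4) = 4
d(u, Hub-D) = max(9.7, 17.2) = 17.2
d(u, Hub-E) = max(13.3, 6.9) = 13.3
d(u, Hub-F) = max(0.4, 13.6) = 13.6
Minimum is at Hub-A.

Hub-A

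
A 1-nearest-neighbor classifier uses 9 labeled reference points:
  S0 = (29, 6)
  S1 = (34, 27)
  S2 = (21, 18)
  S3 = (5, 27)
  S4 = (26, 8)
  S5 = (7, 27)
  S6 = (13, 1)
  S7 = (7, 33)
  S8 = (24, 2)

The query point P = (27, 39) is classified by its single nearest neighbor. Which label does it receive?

S1

Since √ is increasing, it suffices to compare squared distances:
|PS0|² = (27−29)² + (39−6)² = 4 + 1089 = 1093
|PS1|² = (27−34)² + (39−27)² = 49 + 144 = 193
|PS2|² = (27−21)² + (39−18)² = 36 + 441 = 477
|PS3|² = (27−5)² + (39−27)² = 484 + 144 = 628
|PS4|² = (27−26)² + (39−8)² = 1 + 961 = 962
|PS5|² = (27−7)² + (39−27)² = 400 + 144 = 544
|PS6|² = (27−13)² + (39−1)² = 196 + 1444 = 1640
|PS7|² = (27−7)² + (39−33)² = 400 + 36 = 436
|PS8|² = (27−24)² + (39−2)² = 9 + 1369 = 1378
Minimum is at S1.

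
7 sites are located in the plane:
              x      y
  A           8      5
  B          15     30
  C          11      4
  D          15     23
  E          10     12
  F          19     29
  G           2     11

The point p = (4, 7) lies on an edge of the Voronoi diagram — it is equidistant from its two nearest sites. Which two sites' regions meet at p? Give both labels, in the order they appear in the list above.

Squared distances from p to each site:
|pA|² = (4−8)² + (7−5)² = 16 + 4 = 20
|pB|² = (4−15)² + (7−30)² = 121 + 529 = 650
|pC|² = (4−11)² + (7−4)² = 49 + 9 = 58
|pD|² = (4−15)² + (7−23)² = 121 + 256 = 377
|pE|² = (4−10)² + (7−12)² = 36 + 25 = 61
|pF|² = (4−19)² + (7−29)² = 225 + 484 = 709
|pG|² = (4−2)² + (7−11)² = 4 + 16 = 20
p is equidistant from A and G (both at squared distance 20), and every other site is strictly farther — so p lies on the A–G Voronoi edge.

A and G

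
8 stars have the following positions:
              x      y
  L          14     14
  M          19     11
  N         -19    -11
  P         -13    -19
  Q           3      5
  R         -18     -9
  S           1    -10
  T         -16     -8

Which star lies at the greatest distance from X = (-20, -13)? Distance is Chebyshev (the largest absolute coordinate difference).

M

d(X,L) = max(34, 27) = 34
d(X,M) = max(39, 24) = 39
d(X,N) = max(1, 2) = 2
d(X,P) = max(7, 6) = 7
d(X,Q) = max(23, 18) = 23
d(X,R) = max(2, 4) = 4
d(X,S) = max(21, 3) = 21
d(X,T) = max(4, 5) = 5
The largest is to M.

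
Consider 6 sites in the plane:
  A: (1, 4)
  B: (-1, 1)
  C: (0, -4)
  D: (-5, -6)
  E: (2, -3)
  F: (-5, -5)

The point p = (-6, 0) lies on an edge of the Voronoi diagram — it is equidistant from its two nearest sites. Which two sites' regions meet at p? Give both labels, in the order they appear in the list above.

Squared distances from p to each site:
|pA|² = (-6−1)² + (0−4)² = 49 + 16 = 65
|pB|² = (-6−(-1))² + (0−1)² = 25 + 1 = 26
|pC|² = (-6−0)² + (0−(-4))² = 36 + 16 = 52
|pD|² = (-6−(-5))² + (0−(-6))² = 1 + 36 = 37
|pE|² = (-6−2)² + (0−(-3))² = 64 + 9 = 73
|pF|² = (-6−(-5))² + (0−(-5))² = 1 + 25 = 26
p is equidistant from B and F (both at squared distance 26), and every other site is strictly farther — so p lies on the B–F Voronoi edge.

B and F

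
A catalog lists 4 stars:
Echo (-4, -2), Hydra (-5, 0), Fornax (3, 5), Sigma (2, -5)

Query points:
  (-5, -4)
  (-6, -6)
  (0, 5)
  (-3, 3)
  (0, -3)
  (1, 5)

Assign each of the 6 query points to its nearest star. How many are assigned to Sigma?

(-5, -4) — d² to each: Echo:5, Hydra:16, Fornax:145, Sigma:50 → nearest is Echo
(-6, -6) — d² to each: Echo:20, Hydra:37, Fornax:202, Sigma:65 → nearest is Echo
(0, 5) — d² to each: Echo:65, Hydra:50, Fornax:9, Sigma:104 → nearest is Fornax
(-3, 3) — d² to each: Echo:26, Hydra:13, Fornax:40, Sigma:89 → nearest is Hydra
(0, -3) — d² to each: Echo:17, Hydra:34, Fornax:73, Sigma:8 → nearest is Sigma
(1, 5) — d² to each: Echo:74, Hydra:61, Fornax:4, Sigma:101 → nearest is Fornax
1 of the 6 points has Sigma as nearest.

1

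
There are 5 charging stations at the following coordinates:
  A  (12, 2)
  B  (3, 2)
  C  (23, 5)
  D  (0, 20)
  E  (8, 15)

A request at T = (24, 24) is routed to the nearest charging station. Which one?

Since √ is increasing, it suffices to compare squared distances:
|TA|² = (24−12)² + (24−2)² = 144 + 484 = 628
|TB|² = (24−3)² + (24−2)² = 441 + 484 = 925
|TC|² = (24−23)² + (24−5)² = 1 + 361 = 362
|TD|² = (24−0)² + (24−20)² = 576 + 16 = 592
|TE|² = (24−8)² + (24−15)² = 256 + 81 = 337
The smallest is to E, so T lies in the Voronoi region of E.

E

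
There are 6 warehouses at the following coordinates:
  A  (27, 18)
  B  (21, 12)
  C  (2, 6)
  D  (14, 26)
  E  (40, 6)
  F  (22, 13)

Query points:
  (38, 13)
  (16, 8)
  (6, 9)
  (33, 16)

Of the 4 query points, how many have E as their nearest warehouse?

1

(38, 13) — d² to each: A:146, B:290, C:1345, D:745, E:53, F:256 → nearest is E
(16, 8) — d² to each: A:221, B:41, C:200, D:328, E:580, F:61 → nearest is B
(6, 9) — d² to each: A:522, B:234, C:25, D:353, E:1165, F:272 → nearest is C
(33, 16) — d² to each: A:40, B:160, C:1061, D:461, E:149, F:130 → nearest is A
1 of the 4 points has E as nearest.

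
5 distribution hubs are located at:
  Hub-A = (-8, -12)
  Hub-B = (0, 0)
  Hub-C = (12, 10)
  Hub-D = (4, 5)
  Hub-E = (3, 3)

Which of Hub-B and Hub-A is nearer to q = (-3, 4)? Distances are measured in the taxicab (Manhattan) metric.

Hub-B

d(q, Hub-B) = |-3−0| + |4−0| = 3 + 4 = 7
d(q, Hub-A) = |-3−(-8)| + |4−(-12)| = 5 + 16 = 21
7 < 21, so Hub-B is closer.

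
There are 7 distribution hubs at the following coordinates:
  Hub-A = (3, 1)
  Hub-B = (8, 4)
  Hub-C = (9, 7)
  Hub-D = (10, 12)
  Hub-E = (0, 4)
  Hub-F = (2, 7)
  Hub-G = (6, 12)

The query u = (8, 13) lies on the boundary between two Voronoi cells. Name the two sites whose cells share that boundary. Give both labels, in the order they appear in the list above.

Squared distances from u to each site:
d²(u, Hub-A) = (8−3)² + (13−1)² = 25 + 144 = 169
d²(u, Hub-B) = (8−8)² + (13−4)² = 0 + 81 = 81
d²(u, Hub-C) = (8−9)² + (13−7)² = 1 + 36 = 37
d²(u, Hub-D) = (8−10)² + (13−12)² = 4 + 1 = 5
d²(u, Hub-E) = (8−0)² + (13−4)² = 64 + 81 = 145
d²(u, Hub-F) = (8−2)² + (13−7)² = 36 + 36 = 72
d²(u, Hub-G) = (8−6)² + (13−12)² = 4 + 1 = 5
u is equidistant from Hub-D and Hub-G (both at squared distance 5), and every other site is strictly farther — so u lies on the Hub-D–Hub-G Voronoi edge.

Hub-D and Hub-G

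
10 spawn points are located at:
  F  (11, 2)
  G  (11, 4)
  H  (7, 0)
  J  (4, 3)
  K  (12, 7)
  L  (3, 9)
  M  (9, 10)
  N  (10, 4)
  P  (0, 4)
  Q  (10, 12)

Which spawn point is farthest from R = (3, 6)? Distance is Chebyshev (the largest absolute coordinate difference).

K

d(R,F) = max(8, 4) = 8
d(R,G) = max(8, 2) = 8
d(R,H) = max(4, 6) = 6
d(R,J) = max(1, 3) = 3
d(R,K) = max(9, 1) = 9
d(R,L) = max(0, 3) = 3
d(R,M) = max(6, 4) = 6
d(R,N) = max(7, 2) = 7
d(R,P) = max(3, 2) = 3
d(R,Q) = max(7, 6) = 7
The largest is to K.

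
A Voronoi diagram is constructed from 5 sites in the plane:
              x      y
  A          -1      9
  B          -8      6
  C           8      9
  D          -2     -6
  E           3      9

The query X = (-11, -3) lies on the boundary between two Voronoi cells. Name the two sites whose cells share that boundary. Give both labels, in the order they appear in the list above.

Squared distances from X to each site:
|XA|² = (-11−(-1))² + (-3−9)² = 100 + 144 = 244
|XB|² = (-11−(-8))² + (-3−6)² = 9 + 81 = 90
|XC|² = (-11−8)² + (-3−9)² = 361 + 144 = 505
|XD|² = (-11−(-2))² + (-3−(-6))² = 81 + 9 = 90
|XE|² = (-11−3)² + (-3−9)² = 196 + 144 = 340
X is equidistant from B and D (both at squared distance 90), and every other site is strictly farther — so X lies on the B–D Voronoi edge.

B and D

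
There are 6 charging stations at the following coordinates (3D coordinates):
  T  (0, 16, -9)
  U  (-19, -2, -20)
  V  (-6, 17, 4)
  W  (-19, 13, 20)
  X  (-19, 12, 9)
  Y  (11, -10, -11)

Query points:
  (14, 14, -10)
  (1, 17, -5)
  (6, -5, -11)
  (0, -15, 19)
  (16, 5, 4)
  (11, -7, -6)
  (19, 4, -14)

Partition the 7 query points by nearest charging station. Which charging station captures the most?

(14, 14, -10) — d² to each: T:201, U:1445, V:605, W:1990, X:1454, Y:586 → nearest is T
(1, 17, -5) — d² to each: T:18, U:986, V:130, W:1041, X:621, Y:865 → nearest is T
(6, -5, -11) — d² to each: T:481, U:715, V:853, W:1910, X:1314, Y:50 → nearest is Y
(0, -15, 19) — d² to each: T:1745, U:2051, V:1285, W:1146, X:1190, Y:1046 → nearest is Y
(16, 5, 4) — d² to each: T:546, U:1850, V:628, W:1545, X:1299, Y:475 → nearest is Y
(11, -7, -6) — d² to each: T:659, U:1121, V:965, W:1976, X:1486, Y:34 → nearest is Y
(19, 4, -14) — d² to each: T:530, U:1516, V:1118, W:2681, X:2037, Y:269 → nearest is Y
Tally — T:2, Y:5. Y captures the most (5).

Y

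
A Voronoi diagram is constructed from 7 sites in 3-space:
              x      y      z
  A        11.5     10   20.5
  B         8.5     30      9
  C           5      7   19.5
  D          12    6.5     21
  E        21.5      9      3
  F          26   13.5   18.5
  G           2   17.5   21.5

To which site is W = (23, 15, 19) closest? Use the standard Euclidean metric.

F

Since √ is increasing, it suffices to compare squared distances:
|WA|² = (23−11.5)² + (15−10)² + (19−20.5)² = 132.25 + 25 + 2.25 = 159.5
|WB|² = (23−8.5)² + (15−30)² + (19−9)² = 210.25 + 225 + 100 = 535.25
|WC|² = (23−5)² + (15−7)² + (19−19.5)² = 324 + 64 + 0.25 = 388.25
|WD|² = (23−12)² + (15−6.5)² + (19−21)² = 121 + 72.25 + 4 = 197.25
|WE|² = (23−21.5)² + (15−9)² + (19−3)² = 2.25 + 36 + 256 = 294.25
|WF|² = (23−26)² + (15−13.5)² + (19−18.5)² = 9 + 2.25 + 0.25 = 11.5
|WG|² = (23−2)² + (15−17.5)² + (19−21.5)² = 441 + 6.25 + 6.25 = 453.5
F is nearest.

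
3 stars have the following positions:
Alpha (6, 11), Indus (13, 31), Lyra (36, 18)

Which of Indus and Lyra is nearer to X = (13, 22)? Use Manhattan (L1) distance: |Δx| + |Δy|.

d(X, Indus) = |13−13| + |22−31| = 0 + 9 = 9
d(X, Lyra) = |13−36| + |22−18| = 23 + 4 = 27
9 < 27, so Indus is closer.

Indus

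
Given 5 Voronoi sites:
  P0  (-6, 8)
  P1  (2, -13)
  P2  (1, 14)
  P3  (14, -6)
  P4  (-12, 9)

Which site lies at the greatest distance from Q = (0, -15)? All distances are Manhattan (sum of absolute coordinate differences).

P4

d(Q,P0) = 6 + 23 = 29
d(Q,P1) = 2 + 2 = 4
d(Q,P2) = 1 + 29 = 30
d(Q,P3) = 14 + 9 = 23
d(Q,P4) = 12 + 24 = 36
The largest is to P4.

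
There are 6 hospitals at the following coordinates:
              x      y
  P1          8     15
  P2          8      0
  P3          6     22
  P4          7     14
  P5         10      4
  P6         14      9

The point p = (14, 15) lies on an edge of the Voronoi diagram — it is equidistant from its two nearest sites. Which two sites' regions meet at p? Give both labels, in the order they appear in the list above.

P1 and P6

Squared distances from p to each site:
|pP1|² = (14−8)² + (15−15)² = 36 + 0 = 36
|pP2|² = (14−8)² + (15−0)² = 36 + 225 = 261
|pP3|² = (14−6)² + (15−22)² = 64 + 49 = 113
|pP4|² = (14−7)² + (15−14)² = 49 + 1 = 50
|pP5|² = (14−10)² + (15−4)² = 16 + 121 = 137
|pP6|² = (14−14)² + (15−9)² = 0 + 36 = 36
p is equidistant from P1 and P6 (both at squared distance 36), and every other site is strictly farther — so p lies on the P1–P6 Voronoi edge.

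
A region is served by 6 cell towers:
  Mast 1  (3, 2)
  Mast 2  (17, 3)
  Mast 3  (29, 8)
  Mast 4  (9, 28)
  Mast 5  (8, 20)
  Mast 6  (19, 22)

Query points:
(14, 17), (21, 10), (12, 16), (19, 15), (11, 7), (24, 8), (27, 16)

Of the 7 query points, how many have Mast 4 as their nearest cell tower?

(14, 17) — d² to each: Mast 1:346, Mast 2:205, Mast 3:306, Mast 4:146, Mast 5:45, Mast 6:50 → nearest is Mast 5
(21, 10) — d² to each: Mast 1:388, Mast 2:65, Mast 3:68, Mast 4:468, Mast 5:269, Mast 6:148 → nearest is Mast 2
(12, 16) — d² to each: Mast 1:277, Mast 2:194, Mast 3:353, Mast 4:153, Mast 5:32, Mast 6:85 → nearest is Mast 5
(19, 15) — d² to each: Mast 1:425, Mast 2:148, Mast 3:149, Mast 4:269, Mast 5:146, Mast 6:49 → nearest is Mast 6
(11, 7) — d² to each: Mast 1:89, Mast 2:52, Mast 3:325, Mast 4:445, Mast 5:178, Mast 6:289 → nearest is Mast 2
(24, 8) — d² to each: Mast 1:477, Mast 2:74, Mast 3:25, Mast 4:625, Mast 5:400, Mast 6:221 → nearest is Mast 3
(27, 16) — d² to each: Mast 1:772, Mast 2:269, Mast 3:68, Mast 4:468, Mast 5:377, Mast 6:100 → nearest is Mast 3
0 of the 7 points have Mast 4 as nearest.

0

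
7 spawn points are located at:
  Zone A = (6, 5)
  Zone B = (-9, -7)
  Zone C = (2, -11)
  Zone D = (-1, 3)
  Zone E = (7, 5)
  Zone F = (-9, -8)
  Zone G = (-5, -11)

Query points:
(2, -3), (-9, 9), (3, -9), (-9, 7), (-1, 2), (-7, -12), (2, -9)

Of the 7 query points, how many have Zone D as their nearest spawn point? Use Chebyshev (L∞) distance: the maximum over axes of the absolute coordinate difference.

4

(2, -3) — d to each: Zone A:8, Zone B:11, Zone C:8, Zone D:6, Zone E:8, Zone F:11, Zone G:8 → nearest is Zone D
(-9, 9) — d to each: Zone A:15, Zone B:16, Zone C:20, Zone D:8, Zone E:16, Zone F:17, Zone G:20 → nearest is Zone D
(3, -9) — d to each: Zone A:14, Zone B:12, Zone C:2, Zone D:12, Zone E:14, Zone F:12, Zone G:8 → nearest is Zone C
(-9, 7) — d to each: Zone A:15, Zone B:14, Zone C:18, Zone D:8, Zone E:16, Zone F:15, Zone G:18 → nearest is Zone D
(-1, 2) — d to each: Zone A:7, Zone B:9, Zone C:13, Zone D:1, Zone E:8, Zone F:10, Zone G:13 → nearest is Zone D
(-7, -12) — d to each: Zone A:17, Zone B:5, Zone C:9, Zone D:15, Zone E:17, Zone F:4, Zone G:2 → nearest is Zone G
(2, -9) — d to each: Zone A:14, Zone B:11, Zone C:2, Zone D:12, Zone E:14, Zone F:11, Zone G:7 → nearest is Zone C
4 of the 7 points have Zone D as nearest.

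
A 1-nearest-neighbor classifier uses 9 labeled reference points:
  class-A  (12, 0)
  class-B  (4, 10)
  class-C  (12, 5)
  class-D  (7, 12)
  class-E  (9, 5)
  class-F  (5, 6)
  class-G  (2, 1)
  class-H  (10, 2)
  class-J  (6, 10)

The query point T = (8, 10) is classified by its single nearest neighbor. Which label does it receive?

class-J

Compare squared distances (the ordering matches that of the actual distances):
d²(T, class-A) = (8−12)² + (10−0)² = 16 + 100 = 116
d²(T, class-B) = (8−4)² + (10−10)² = 16 + 0 = 16
d²(T, class-C) = (8−12)² + (10−5)² = 16 + 25 = 41
d²(T, class-D) = (8−7)² + (10−12)² = 1 + 4 = 5
d²(T, class-E) = (8−9)² + (10−5)² = 1 + 25 = 26
d²(T, class-F) = (8−5)² + (10−6)² = 9 + 16 = 25
d²(T, class-G) = (8−2)² + (10−1)² = 36 + 81 = 117
d²(T, class-H) = (8−10)² + (10−2)² = 4 + 64 = 68
d²(T, class-J) = (8−6)² + (10−10)² = 4 + 0 = 4
Minimum is at class-J.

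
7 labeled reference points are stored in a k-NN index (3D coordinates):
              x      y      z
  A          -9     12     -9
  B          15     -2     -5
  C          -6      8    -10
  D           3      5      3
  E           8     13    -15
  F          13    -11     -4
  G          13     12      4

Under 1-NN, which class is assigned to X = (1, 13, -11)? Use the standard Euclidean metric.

E

Squared Euclidean distances:
|XA|² = (1−(-9))² + (13−12)² + (-11−(-9))² = 100 + 1 + 4 = 105
|XB|² = (1−15)² + (13−(-2))² + (-11−(-5))² = 196 + 225 + 36 = 457
|XC|² = (1−(-6))² + (13−8)² + (-11−(-10))² = 49 + 25 + 1 = 75
|XD|² = (1−3)² + (13−5)² + (-11−3)² = 4 + 64 + 196 = 264
|XE|² = (1−8)² + (13−13)² + (-11−(-15))² = 49 + 0 + 16 = 65
|XF|² = (1−13)² + (13−(-11))² + (-11−(-4))² = 144 + 576 + 49 = 769
|XG|² = (1−13)² + (13−12)² + (-11−4)² = 144 + 1 + 225 = 370
Minimum is at E.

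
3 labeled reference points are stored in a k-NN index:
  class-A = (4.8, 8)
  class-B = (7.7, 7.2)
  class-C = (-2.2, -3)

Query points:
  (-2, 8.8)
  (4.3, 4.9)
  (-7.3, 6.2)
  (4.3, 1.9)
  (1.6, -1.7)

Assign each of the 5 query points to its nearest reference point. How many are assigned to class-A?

(-2, 8.8) — d² to each: class-A:46.88, class-B:96.65, class-C:139.28 → nearest is class-A
(4.3, 4.9) — d² to each: class-A:9.86, class-B:16.85, class-C:104.66 → nearest is class-A
(-7.3, 6.2) — d² to each: class-A:149.65, class-B:226, class-C:110.65 → nearest is class-C
(4.3, 1.9) — d² to each: class-A:37.46, class-B:39.65, class-C:66.26 → nearest is class-A
(1.6, -1.7) — d² to each: class-A:104.33, class-B:116.42, class-C:16.13 → nearest is class-C
3 of the 5 points have class-A as nearest.

3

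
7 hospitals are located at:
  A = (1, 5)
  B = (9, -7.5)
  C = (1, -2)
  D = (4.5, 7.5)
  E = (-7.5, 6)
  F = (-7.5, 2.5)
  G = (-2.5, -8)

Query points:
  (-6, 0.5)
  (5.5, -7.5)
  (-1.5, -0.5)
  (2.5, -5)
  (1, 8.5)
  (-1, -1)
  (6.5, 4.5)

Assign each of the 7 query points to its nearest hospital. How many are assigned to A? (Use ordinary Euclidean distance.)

(-6, 0.5) — d² to each: A:69.25, B:289, C:55.25, D:159.25, E:32.5, F:6.25, G:84.5 → nearest is F
(5.5, -7.5) — d² to each: A:176.5, B:12.25, C:50.5, D:226, E:351.25, F:269, G:64.25 → nearest is B
(-1.5, -0.5) — d² to each: A:36.5, B:159.25, C:8.5, D:100, E:78.25, F:45, G:57.25 → nearest is C
(2.5, -5) — d² to each: A:102.25, B:48.5, C:11.25, D:160.25, E:221, F:156.25, G:34 → nearest is C
(1, 8.5) — d² to each: A:12.25, B:320, C:110.25, D:13.25, E:78.5, F:108.25, G:284.5 → nearest is A
(-1, -1) — d² to each: A:40, B:142.25, C:5, D:102.5, E:91.25, F:54.5, G:51.25 → nearest is C
(6.5, 4.5) — d² to each: A:30.5, B:150.25, C:72.5, D:13, E:198.25, F:200, G:237.25 → nearest is D
1 of the 7 points has A as nearest.

1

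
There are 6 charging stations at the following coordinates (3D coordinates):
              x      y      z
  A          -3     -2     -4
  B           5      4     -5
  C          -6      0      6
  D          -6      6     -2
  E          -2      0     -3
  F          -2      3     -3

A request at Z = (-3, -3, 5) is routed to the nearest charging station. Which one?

Compare squared distances (the ordering matches that of the actual distances):
|ZA|² = (-3−(-3))² + (-3−(-2))² + (5−(-4))² = 0 + 1 + 81 = 82
|ZB|² = (-3−5)² + (-3−4)² + (5−(-5))² = 64 + 49 + 100 = 213
|ZC|² = (-3−(-6))² + (-3−0)² + (5−6)² = 9 + 9 + 1 = 19
|ZD|² = (-3−(-6))² + (-3−6)² + (5−(-2))² = 9 + 81 + 49 = 139
|ZE|² = (-3−(-2))² + (-3−0)² + (5−(-3))² = 1 + 9 + 64 = 74
|ZF|² = (-3−(-2))² + (-3−3)² + (5−(-3))² = 1 + 36 + 64 = 101
C is nearest.

C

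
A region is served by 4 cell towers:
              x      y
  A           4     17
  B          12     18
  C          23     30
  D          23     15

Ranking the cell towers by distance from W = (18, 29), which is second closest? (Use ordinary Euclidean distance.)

Compare squared distances (the ordering matches that of the actual distances):
|WA|² = (18−4)² + (29−17)² = 196 + 144 = 340
|WB|² = (18−12)² + (29−18)² = 36 + 121 = 157
|WC|² = (18−23)² + (29−30)² = 25 + 1 = 26
|WD|² = (18−23)² + (29−15)² = 25 + 196 = 221
Sorted ascending: C, B, D, … — the second-nearest is B.

B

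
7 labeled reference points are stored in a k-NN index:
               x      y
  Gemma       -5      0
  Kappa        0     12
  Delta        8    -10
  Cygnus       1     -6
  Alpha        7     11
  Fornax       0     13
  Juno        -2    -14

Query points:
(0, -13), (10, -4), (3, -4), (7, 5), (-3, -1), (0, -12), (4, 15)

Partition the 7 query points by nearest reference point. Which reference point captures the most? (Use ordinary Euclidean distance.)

Juno

(0, -13) — d² to each: Gemma:194, Kappa:625, Delta:73, Cygnus:50, Alpha:625, Fornax:676, Juno:5 → nearest is Juno
(10, -4) — d² to each: Gemma:241, Kappa:356, Delta:40, Cygnus:85, Alpha:234, Fornax:389, Juno:244 → nearest is Delta
(3, -4) — d² to each: Gemma:80, Kappa:265, Delta:61, Cygnus:8, Alpha:241, Fornax:298, Juno:125 → nearest is Cygnus
(7, 5) — d² to each: Gemma:169, Kappa:98, Delta:226, Cygnus:157, Alpha:36, Fornax:113, Juno:442 → nearest is Alpha
(-3, -1) — d² to each: Gemma:5, Kappa:178, Delta:202, Cygnus:41, Alpha:244, Fornax:205, Juno:170 → nearest is Gemma
(0, -12) — d² to each: Gemma:169, Kappa:576, Delta:68, Cygnus:37, Alpha:578, Fornax:625, Juno:8 → nearest is Juno
(4, 15) — d² to each: Gemma:306, Kappa:25, Delta:641, Cygnus:450, Alpha:25, Fornax:20, Juno:877 → nearest is Fornax
Tally — Gemma:1, Delta:1, Cygnus:1, Alpha:1, Fornax:1, Juno:2. Juno captures the most (2).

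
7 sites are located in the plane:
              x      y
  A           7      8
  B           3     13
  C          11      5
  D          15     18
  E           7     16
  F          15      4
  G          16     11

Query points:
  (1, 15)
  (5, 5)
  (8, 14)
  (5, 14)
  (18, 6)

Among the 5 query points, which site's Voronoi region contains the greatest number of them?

B

(1, 15) — d² to each: A:85, B:8, C:200, D:205, E:37, F:317, G:241 → nearest is B
(5, 5) — d² to each: A:13, B:68, C:36, D:269, E:125, F:101, G:157 → nearest is A
(8, 14) — d² to each: A:37, B:26, C:90, D:65, E:5, F:149, G:73 → nearest is E
(5, 14) — d² to each: A:40, B:5, C:117, D:116, E:8, F:200, G:130 → nearest is B
(18, 6) — d² to each: A:125, B:274, C:50, D:153, E:221, F:13, G:29 → nearest is F
Tally — A:1, B:2, E:1, F:1. B captures the most (2).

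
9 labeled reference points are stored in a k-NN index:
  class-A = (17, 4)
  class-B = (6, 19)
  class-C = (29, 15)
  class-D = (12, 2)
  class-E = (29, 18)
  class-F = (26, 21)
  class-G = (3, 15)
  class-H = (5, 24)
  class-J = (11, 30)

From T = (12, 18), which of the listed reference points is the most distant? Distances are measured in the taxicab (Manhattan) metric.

d(T, class-A) = 5 + 14 = 19
d(T, class-B) = 6 + 1 = 7
d(T, class-C) = 17 + 3 = 20
d(T, class-D) = 0 + 16 = 16
d(T, class-E) = 17 + 0 = 17
d(T, class-F) = 14 + 3 = 17
d(T, class-G) = 9 + 3 = 12
d(T, class-H) = 7 + 6 = 13
d(T, class-J) = 1 + 12 = 13
The largest is to class-C.

class-C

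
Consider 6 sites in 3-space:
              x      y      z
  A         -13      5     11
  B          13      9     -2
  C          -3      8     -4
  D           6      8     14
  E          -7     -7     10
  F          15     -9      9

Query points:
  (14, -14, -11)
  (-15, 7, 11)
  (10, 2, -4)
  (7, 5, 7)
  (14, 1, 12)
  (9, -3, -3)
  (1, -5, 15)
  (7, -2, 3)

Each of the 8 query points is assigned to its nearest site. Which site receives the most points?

F

(14, -14, -11) — d² to each: A:1574, B:611, C:822, D:1173, E:931, F:426 → nearest is F
(-15, 7, 11) — d² to each: A:8, B:957, C:370, D:451, E:261, F:1160 → nearest is A
(10, 2, -4) — d² to each: A:763, B:62, C:205, D:376, E:566, F:315 → nearest is B
(7, 5, 7) — d² to each: A:416, B:133, C:230, D:59, E:349, F:264 → nearest is D
(14, 1, 12) — d² to each: A:746, B:261, C:594, D:117, E:509, F:110 → nearest is F
(9, -3, -3) — d² to each: A:744, B:161, C:266, D:419, E:441, F:216 → nearest is B
(1, -5, 15) — d² to each: A:312, B:629, C:546, D:195, E:93, F:248 → nearest is E
(7, -2, 3) — d² to each: A:513, B:182, C:249, D:222, E:270, F:149 → nearest is F
Tally — A:1, B:2, D:1, E:1, F:3. F captures the most (3).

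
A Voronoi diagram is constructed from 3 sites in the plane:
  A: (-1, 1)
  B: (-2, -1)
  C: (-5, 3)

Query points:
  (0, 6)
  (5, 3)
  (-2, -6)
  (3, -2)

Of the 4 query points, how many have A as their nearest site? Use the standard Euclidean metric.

(0, 6) — d² to each: A:26, B:53, C:34 → nearest is A
(5, 3) — d² to each: A:40, B:65, C:100 → nearest is A
(-2, -6) — d² to each: A:50, B:25, C:90 → nearest is B
(3, -2) — d² to each: A:25, B:26, C:89 → nearest is A
3 of the 4 points have A as nearest.

3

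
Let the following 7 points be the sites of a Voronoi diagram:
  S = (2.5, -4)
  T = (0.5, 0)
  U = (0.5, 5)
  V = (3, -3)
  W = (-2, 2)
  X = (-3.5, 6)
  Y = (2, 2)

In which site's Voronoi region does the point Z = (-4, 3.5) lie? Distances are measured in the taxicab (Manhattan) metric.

d(Z,S) = |-4−2.5| + |3.5−(-4)| = 6.5 + 7.5 = 14
d(Z,T) = |-4−0.5| + |3.5−0| = 4.5 + 3.5 = 8
d(Z,U) = |-4−0.5| + |3.5−5| = 4.5 + 1.5 = 6
d(Z,V) = |-4−3| + |3.5−(-3)| = 7 + 6.5 = 13.5
d(Z,W) = |-4−(-2)| + |3.5−2| = 2 + 1.5 = 3.5
d(Z,X) = |-4−(-3.5)| + |3.5−6| = 0.5 + 2.5 = 3
d(Z,Y) = |-4−2| + |3.5−2| = 6 + 1.5 = 7.5
X is nearest.

X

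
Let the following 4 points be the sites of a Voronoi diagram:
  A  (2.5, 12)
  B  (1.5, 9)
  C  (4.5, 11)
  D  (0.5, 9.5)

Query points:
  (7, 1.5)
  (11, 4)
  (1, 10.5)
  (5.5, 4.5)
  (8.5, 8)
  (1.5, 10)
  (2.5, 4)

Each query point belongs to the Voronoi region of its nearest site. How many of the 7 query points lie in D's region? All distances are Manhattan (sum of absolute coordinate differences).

(7, 1.5) — d to each: A:15, B:13, C:12, D:14.5 → nearest is C
(11, 4) — d to each: A:16.5, B:14.5, C:13.5, D:16 → nearest is C
(1, 10.5) — d to each: A:3, B:2, C:4, D:1.5 → nearest is D
(5.5, 4.5) — d to each: A:10.5, B:8.5, C:7.5, D:10 → nearest is C
(8.5, 8) — d to each: A:10, B:8, C:7, D:9.5 → nearest is C
(1.5, 10) — d to each: A:3, B:1, C:4, D:1.5 → nearest is B
(2.5, 4) — d to each: A:8, B:6, C:9, D:7.5 → nearest is B
1 of the 7 points has D as nearest.

1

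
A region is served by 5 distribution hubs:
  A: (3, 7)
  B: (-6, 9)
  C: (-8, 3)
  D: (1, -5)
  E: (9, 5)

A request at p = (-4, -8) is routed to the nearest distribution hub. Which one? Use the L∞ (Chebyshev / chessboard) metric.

d(p,A) = max(7, 15) = 15
d(p,B) = max(2, 17) = 17
d(p,C) = max(4, 11) = 11
d(p,D) = max(5, 3) = 5
d(p,E) = max(13, 13) = 13
The smallest is to D, so p lies in the Voronoi region of D.

D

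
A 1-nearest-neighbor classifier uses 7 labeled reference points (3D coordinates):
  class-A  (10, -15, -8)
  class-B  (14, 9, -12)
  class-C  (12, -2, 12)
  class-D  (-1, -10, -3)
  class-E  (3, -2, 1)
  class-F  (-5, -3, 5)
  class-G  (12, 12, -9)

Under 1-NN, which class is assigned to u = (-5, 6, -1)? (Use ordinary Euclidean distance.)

class-F

Compare squared distances (the ordering matches that of the actual distances):
d²(u, class-A) = 225 + 441 + 49 = 715
d²(u, class-B) = 361 + 9 + 121 = 491
d²(u, class-C) = 289 + 64 + 169 = 522
d²(u, class-D) = 16 + 256 + 4 = 276
d²(u, class-E) = 64 + 64 + 4 = 132
d²(u, class-F) = 0 + 81 + 36 = 117
d²(u, class-G) = 289 + 36 + 64 = 389
The smallest is to class-F, so u lies in the Voronoi region of class-F.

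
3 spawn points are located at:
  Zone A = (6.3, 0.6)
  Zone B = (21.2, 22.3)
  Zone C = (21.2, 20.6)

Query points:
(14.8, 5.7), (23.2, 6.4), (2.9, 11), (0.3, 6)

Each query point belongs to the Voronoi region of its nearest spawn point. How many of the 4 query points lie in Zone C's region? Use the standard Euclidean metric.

(14.8, 5.7) — d² to each: Zone A:98.26, Zone B:316.52, Zone C:262.97 → nearest is Zone A
(23.2, 6.4) — d² to each: Zone A:319.25, Zone B:256.81, Zone C:205.64 → nearest is Zone C
(2.9, 11) — d² to each: Zone A:119.72, Zone B:462.58, Zone C:427.05 → nearest is Zone A
(0.3, 6) — d² to each: Zone A:65.16, Zone B:702.5, Zone C:649.97 → nearest is Zone A
1 of the 4 points has Zone C as nearest.

1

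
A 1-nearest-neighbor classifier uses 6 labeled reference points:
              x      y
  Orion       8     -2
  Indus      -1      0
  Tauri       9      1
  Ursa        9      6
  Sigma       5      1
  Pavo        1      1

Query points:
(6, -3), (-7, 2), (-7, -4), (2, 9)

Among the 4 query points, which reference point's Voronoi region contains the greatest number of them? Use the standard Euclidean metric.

Indus

(6, -3) — d² to each: Orion:5, Indus:58, Tauri:25, Ursa:90, Sigma:17, Pavo:41 → nearest is Orion
(-7, 2) — d² to each: Orion:241, Indus:40, Tauri:257, Ursa:272, Sigma:145, Pavo:65 → nearest is Indus
(-7, -4) — d² to each: Orion:229, Indus:52, Tauri:281, Ursa:356, Sigma:169, Pavo:89 → nearest is Indus
(2, 9) — d² to each: Orion:157, Indus:90, Tauri:113, Ursa:58, Sigma:73, Pavo:65 → nearest is Ursa
Tally — Orion:1, Indus:2, Ursa:1. Indus captures the most (2).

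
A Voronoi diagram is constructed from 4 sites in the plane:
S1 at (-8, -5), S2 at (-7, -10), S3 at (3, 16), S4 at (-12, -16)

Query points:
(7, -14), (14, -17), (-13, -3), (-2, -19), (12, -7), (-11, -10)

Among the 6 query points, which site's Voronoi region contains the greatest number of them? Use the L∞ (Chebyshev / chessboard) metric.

S2

(7, -14) — d to each: S1:15, S2:14, S3:30, S4:19 → nearest is S2
(14, -17) — d to each: S1:22, S2:21, S3:33, S4:26 → nearest is S2
(-13, -3) — d to each: S1:5, S2:7, S3:19, S4:13 → nearest is S1
(-2, -19) — d to each: S1:14, S2:9, S3:35, S4:10 → nearest is S2
(12, -7) — d to each: S1:20, S2:19, S3:23, S4:24 → nearest is S2
(-11, -10) — d to each: S1:5, S2:4, S3:26, S4:6 → nearest is S2
Tally — S1:1, S2:5. S2 captures the most (5).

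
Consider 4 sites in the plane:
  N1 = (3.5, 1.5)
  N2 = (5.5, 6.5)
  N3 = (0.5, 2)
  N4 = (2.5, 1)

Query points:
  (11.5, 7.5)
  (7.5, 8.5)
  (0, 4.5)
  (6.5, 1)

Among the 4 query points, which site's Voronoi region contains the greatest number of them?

(11.5, 7.5) — d² to each: N1:100, N2:37, N3:151.25, N4:123.25 → nearest is N2
(7.5, 8.5) — d² to each: N1:65, N2:8, N3:91.25, N4:81.25 → nearest is N2
(0, 4.5) — d² to each: N1:21.25, N2:34.25, N3:6.5, N4:18.5 → nearest is N3
(6.5, 1) — d² to each: N1:9.25, N2:31.25, N3:37, N4:16 → nearest is N1
Tally — N1:1, N2:2, N3:1. N2 captures the most (2).

N2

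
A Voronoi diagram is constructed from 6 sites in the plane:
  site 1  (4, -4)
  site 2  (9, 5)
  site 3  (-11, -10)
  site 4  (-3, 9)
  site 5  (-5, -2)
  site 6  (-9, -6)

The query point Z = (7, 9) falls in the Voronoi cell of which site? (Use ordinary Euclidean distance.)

site 2

Since √ is increasing, it suffices to compare squared distances:
d²(Z, site 1) = (7−4)² + (9−(-4))² = 9 + 169 = 178
d²(Z, site 2) = (7−9)² + (9−5)² = 4 + 16 = 20
d²(Z, site 3) = (7−(-11))² + (9−(-10))² = 324 + 361 = 685
d²(Z, site 4) = (7−(-3))² + (9−9)² = 100 + 0 = 100
d²(Z, site 5) = (7−(-5))² + (9−(-2))² = 144 + 121 = 265
d²(Z, site 6) = (7−(-9))² + (9−(-6))² = 256 + 225 = 481
Minimum is at site 2.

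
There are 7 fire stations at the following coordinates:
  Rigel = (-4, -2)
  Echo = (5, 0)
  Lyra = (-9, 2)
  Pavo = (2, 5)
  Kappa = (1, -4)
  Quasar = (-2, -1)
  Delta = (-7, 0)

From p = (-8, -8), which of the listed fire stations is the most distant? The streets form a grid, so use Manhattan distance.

d(p, Rigel) = |-8−(-4)| + |-8−(-2)| = 4 + 6 = 10
d(p, Echo) = |-8−5| + |-8−0| = 13 + 8 = 21
d(p, Lyra) = |-8−(-9)| + |-8−2| = 1 + 10 = 11
d(p, Pavo) = |-8−2| + |-8−5| = 10 + 13 = 23
d(p, Kappa) = |-8−1| + |-8−(-4)| = 9 + 4 = 13
d(p, Quasar) = |-8−(-2)| + |-8−(-1)| = 6 + 7 = 13
d(p, Delta) = |-8−(-7)| + |-8−0| = 1 + 8 = 9
The largest is to Pavo.

Pavo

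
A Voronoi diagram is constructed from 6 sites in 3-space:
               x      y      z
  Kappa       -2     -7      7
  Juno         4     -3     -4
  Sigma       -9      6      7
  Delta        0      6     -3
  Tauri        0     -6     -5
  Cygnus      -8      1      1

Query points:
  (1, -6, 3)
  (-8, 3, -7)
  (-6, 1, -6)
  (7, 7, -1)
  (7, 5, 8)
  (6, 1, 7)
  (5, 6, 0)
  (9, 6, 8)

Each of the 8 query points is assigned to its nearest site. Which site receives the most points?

(1, -6, 3) — d² to each: Kappa:26, Juno:67, Sigma:260, Delta:181, Tauri:65, Cygnus:134 → nearest is Kappa
(-8, 3, -7) — d² to each: Kappa:332, Juno:189, Sigma:206, Delta:89, Tauri:149, Cygnus:68 → nearest is Cygnus
(-6, 1, -6) — d² to each: Kappa:249, Juno:120, Sigma:203, Delta:70, Tauri:86, Cygnus:53 → nearest is Cygnus
(7, 7, -1) — d² to each: Kappa:341, Juno:118, Sigma:321, Delta:54, Tauri:234, Cygnus:265 → nearest is Delta
(7, 5, 8) — d² to each: Kappa:226, Juno:217, Sigma:258, Delta:171, Tauri:339, Cygnus:290 → nearest is Delta
(6, 1, 7) — d² to each: Kappa:128, Juno:141, Sigma:250, Delta:161, Tauri:229, Cygnus:232 → nearest is Kappa
(5, 6, 0) — d² to each: Kappa:267, Juno:98, Sigma:245, Delta:34, Tauri:194, Cygnus:195 → nearest is Delta
(9, 6, 8) — d² to each: Kappa:291, Juno:250, Sigma:325, Delta:202, Tauri:394, Cygnus:363 → nearest is Delta
Tally — Kappa:2, Delta:4, Cygnus:2. Delta captures the most (4).

Delta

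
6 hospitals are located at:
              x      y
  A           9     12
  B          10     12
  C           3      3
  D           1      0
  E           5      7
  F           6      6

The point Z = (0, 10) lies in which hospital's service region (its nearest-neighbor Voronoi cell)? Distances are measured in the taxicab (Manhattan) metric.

d(Z,A) = |0−9| + |10−12| = 9 + 2 = 11
d(Z,B) = |0−10| + |10−12| = 10 + 2 = 12
d(Z,C) = |0−3| + |10−3| = 3 + 7 = 10
d(Z,D) = |0−1| + |10−0| = 1 + 10 = 11
d(Z,E) = |0−5| + |10−7| = 5 + 3 = 8
d(Z,F) = |0−6| + |10−6| = 6 + 4 = 10
Minimum is at E.

E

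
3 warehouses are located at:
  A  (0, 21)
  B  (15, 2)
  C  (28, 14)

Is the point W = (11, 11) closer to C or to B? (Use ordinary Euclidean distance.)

Compare squared distances:
|WC|² = (11−28)² + (11−14)² = 289 + 9 = 298
|WB|² = (11−15)² + (11−2)² = 16 + 81 = 97
298 > 97, so B is closer.

B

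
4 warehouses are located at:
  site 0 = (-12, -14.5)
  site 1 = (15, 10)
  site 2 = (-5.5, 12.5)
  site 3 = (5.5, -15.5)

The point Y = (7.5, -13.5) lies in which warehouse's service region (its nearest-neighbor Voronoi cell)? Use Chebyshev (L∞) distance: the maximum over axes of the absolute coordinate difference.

site 3

d(Y, site 0) = max(19.5, 1) = 19.5
d(Y, site 1) = max(7.5, 23.5) = 23.5
d(Y, site 2) = max(13, 26) = 26
d(Y, site 3) = max(2, 2) = 2
The smallest is to site 3, so Y lies in the Voronoi region of site 3.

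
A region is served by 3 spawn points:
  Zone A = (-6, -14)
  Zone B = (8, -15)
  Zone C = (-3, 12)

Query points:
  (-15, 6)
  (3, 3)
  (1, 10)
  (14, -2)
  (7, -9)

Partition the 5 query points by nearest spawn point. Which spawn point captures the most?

(-15, 6) — d² to each: Zone A:481, Zone B:970, Zone C:180 → nearest is Zone C
(3, 3) — d² to each: Zone A:370, Zone B:349, Zone C:117 → nearest is Zone C
(1, 10) — d² to each: Zone A:625, Zone B:674, Zone C:20 → nearest is Zone C
(14, -2) — d² to each: Zone A:544, Zone B:205, Zone C:485 → nearest is Zone B
(7, -9) — d² to each: Zone A:194, Zone B:37, Zone C:541 → nearest is Zone B
Tally — Zone B:2, Zone C:3. Zone C captures the most (3).

Zone C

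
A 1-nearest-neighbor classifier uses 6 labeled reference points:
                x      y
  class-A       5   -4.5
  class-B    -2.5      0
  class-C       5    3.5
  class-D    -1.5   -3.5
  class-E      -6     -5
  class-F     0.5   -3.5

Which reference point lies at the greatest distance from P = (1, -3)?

class-C

Since √ is increasing, it suffices to compare squared distances:
d²(P, class-A) = (1−5)² + (-3−(-4.5))² = 16 + 2.25 = 18.25
d²(P, class-B) = (1−(-2.5))² + (-3−0)² = 12.25 + 9 = 21.25
d²(P, class-C) = (1−5)² + (-3−3.5)² = 16 + 42.25 = 58.25
d²(P, class-D) = (1−(-1.5))² + (-3−(-3.5))² = 6.25 + 0.25 = 6.5
d²(P, class-E) = (1−(-6))² + (-3−(-5))² = 49 + 4 = 53
d²(P, class-F) = (1−0.5)² + (-3−(-3.5))² = 0.25 + 0.25 = 0.5
The largest is to class-C.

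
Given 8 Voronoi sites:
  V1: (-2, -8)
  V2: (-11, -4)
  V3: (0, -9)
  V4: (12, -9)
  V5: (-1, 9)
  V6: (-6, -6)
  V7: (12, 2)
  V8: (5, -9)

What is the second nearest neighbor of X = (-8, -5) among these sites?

V2

Compare squared distances (the ordering matches that of the actual distances):
|XV1|² = (-8−(-2))² + (-5−(-8))² = 36 + 9 = 45
|XV2|² = (-8−(-11))² + (-5−(-4))² = 9 + 1 = 10
|XV3|² = (-8−0)² + (-5−(-9))² = 64 + 16 = 80
|XV4|² = (-8−12)² + (-5−(-9))² = 400 + 16 = 416
|XV5|² = (-8−(-1))² + (-5−9)² = 49 + 196 = 245
|XV6|² = (-8−(-6))² + (-5−(-6))² = 4 + 1 = 5
|XV7|² = (-8−12)² + (-5−2)² = 400 + 49 = 449
|XV8|² = (-8−5)² + (-5−(-9))² = 169 + 16 = 185
Sorted ascending: V6, V2, V1, … — the second-nearest is V2.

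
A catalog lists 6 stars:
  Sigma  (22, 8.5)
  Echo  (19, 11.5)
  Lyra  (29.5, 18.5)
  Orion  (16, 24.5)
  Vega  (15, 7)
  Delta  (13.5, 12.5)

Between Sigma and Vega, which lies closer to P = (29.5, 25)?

Sigma

Compare squared distances:
d²(P, Sigma) = (29.5−22)² + (25−8.5)² = 56.25 + 272.25 = 328.5
d²(P, Vega) = (29.5−15)² + (25−7)² = 210.25 + 324 = 534.25
328.5 < 534.25, so Sigma is closer.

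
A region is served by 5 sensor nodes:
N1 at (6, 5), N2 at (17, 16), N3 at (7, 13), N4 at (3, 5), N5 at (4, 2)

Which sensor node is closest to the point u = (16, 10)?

Squared Euclidean distances:
|uN1|² = (16−6)² + (10−5)² = 100 + 25 = 125
|uN2|² = (16−17)² + (10−16)² = 1 + 36 = 37
|uN3|² = (16−7)² + (10−13)² = 81 + 9 = 90
|uN4|² = (16−3)² + (10−5)² = 169 + 25 = 194
|uN5|² = (16−4)² + (10−2)² = 144 + 64 = 208
Minimum is at N2.

N2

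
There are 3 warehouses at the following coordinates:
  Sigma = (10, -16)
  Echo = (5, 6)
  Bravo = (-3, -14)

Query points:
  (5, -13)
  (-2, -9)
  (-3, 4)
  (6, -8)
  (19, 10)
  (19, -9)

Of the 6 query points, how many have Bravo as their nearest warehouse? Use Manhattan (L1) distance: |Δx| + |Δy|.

1

(5, -13) — d to each: Sigma:8, Echo:19, Bravo:9 → nearest is Sigma
(-2, -9) — d to each: Sigma:19, Echo:22, Bravo:6 → nearest is Bravo
(-3, 4) — d to each: Sigma:33, Echo:10, Bravo:18 → nearest is Echo
(6, -8) — d to each: Sigma:12, Echo:15, Bravo:15 → nearest is Sigma
(19, 10) — d to each: Sigma:35, Echo:18, Bravo:46 → nearest is Echo
(19, -9) — d to each: Sigma:16, Echo:29, Bravo:27 → nearest is Sigma
1 of the 6 points has Bravo as nearest.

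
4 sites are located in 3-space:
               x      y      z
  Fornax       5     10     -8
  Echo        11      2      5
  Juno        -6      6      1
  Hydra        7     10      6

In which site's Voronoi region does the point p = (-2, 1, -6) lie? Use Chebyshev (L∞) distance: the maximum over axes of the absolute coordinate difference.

Juno

d(p, Fornax) = max(7, 9, 2) = 9
d(p, Echo) = max(13, 1, 11) = 13
d(p, Juno) = max(4, 5, 7) = 7
d(p, Hydra) = max(9, 9, 12) = 12
Juno is nearest.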